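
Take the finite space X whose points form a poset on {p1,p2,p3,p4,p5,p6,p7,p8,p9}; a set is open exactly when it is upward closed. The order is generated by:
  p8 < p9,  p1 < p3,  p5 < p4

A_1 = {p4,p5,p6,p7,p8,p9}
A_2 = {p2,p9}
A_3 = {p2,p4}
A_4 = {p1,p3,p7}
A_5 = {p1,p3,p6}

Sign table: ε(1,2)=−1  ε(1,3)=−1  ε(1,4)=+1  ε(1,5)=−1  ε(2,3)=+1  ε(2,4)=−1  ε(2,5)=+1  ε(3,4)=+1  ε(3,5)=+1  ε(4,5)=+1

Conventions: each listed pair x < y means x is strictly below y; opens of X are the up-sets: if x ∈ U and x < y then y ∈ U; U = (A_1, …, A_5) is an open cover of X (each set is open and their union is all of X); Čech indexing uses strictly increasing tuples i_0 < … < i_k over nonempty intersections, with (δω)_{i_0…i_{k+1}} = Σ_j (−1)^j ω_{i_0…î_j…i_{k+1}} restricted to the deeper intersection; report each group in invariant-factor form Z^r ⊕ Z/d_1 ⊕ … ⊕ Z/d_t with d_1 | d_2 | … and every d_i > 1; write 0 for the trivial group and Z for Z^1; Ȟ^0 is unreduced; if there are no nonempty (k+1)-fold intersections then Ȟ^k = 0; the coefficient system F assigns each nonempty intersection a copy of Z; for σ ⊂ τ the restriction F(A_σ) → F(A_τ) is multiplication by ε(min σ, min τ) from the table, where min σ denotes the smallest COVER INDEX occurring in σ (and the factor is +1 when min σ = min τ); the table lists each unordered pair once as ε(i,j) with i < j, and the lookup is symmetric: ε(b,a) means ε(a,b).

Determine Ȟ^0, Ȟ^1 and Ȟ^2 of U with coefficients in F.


intersection data:
  A12={p9} A13={p4} A14={p7} A15={p6} A23={p2} A45={p1,p3}
C dims 5,6; δ0: rk 5, SNF 1^4·2
Ȟ^0 = (5 − 5) − 0 = 0, so Ȟ^0 ≅ 0
Ȟ^1 = (6 − 0) − 5 = 1 plus torsion [2], so Ȟ^1 ≅ Z ⊕ Z/2
Ȟ^2 = (0 − 0) − 0 = 0, so Ȟ^2 ≅ 0

Ȟ^0(U;F) ≅ 0, Ȟ^1(U;F) ≅ Z ⊕ Z/2 and Ȟ^2(U;F) ≅ 0


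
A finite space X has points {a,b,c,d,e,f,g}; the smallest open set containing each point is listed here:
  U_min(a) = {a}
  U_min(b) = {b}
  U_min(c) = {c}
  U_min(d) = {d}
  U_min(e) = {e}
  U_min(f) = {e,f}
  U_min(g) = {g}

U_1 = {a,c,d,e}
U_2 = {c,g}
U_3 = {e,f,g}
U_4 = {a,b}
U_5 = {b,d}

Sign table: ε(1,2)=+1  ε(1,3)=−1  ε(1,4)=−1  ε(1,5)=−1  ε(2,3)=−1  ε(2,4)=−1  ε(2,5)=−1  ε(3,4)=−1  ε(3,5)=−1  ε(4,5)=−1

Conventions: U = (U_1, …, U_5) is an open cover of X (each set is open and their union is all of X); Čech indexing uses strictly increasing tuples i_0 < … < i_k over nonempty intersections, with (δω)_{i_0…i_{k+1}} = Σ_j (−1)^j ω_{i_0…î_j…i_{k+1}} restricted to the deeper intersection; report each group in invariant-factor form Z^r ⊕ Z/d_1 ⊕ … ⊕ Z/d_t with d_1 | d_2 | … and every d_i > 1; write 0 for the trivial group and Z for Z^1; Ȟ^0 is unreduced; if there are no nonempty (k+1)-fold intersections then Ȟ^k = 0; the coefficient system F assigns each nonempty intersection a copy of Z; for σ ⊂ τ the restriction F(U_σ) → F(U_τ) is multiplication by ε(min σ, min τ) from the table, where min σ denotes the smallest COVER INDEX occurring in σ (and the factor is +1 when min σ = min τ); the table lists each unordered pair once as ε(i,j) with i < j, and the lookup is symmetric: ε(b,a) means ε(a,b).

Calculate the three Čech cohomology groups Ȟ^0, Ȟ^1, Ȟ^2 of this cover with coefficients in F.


nerve simplices:
  U12={c} U13={e} U14={a} U15={d} U23={g} U45={b}
C dims 5,6; δ0: rk 5, SNF 1^4·2
degree 0: 5−5−0 = 0 → Ȟ^0 ≅ 0
degree 1: 6−0−5 = 1 plus torsion [2] → Ȟ^1 ≅ Z ⊕ Z/2
degree 2: 0−0−0 = 0 → Ȟ^2 ≅ 0

Ȟ^0 ≅ 0, Ȟ^1 ≅ Z ⊕ Z/2, Ȟ^2 ≅ 0


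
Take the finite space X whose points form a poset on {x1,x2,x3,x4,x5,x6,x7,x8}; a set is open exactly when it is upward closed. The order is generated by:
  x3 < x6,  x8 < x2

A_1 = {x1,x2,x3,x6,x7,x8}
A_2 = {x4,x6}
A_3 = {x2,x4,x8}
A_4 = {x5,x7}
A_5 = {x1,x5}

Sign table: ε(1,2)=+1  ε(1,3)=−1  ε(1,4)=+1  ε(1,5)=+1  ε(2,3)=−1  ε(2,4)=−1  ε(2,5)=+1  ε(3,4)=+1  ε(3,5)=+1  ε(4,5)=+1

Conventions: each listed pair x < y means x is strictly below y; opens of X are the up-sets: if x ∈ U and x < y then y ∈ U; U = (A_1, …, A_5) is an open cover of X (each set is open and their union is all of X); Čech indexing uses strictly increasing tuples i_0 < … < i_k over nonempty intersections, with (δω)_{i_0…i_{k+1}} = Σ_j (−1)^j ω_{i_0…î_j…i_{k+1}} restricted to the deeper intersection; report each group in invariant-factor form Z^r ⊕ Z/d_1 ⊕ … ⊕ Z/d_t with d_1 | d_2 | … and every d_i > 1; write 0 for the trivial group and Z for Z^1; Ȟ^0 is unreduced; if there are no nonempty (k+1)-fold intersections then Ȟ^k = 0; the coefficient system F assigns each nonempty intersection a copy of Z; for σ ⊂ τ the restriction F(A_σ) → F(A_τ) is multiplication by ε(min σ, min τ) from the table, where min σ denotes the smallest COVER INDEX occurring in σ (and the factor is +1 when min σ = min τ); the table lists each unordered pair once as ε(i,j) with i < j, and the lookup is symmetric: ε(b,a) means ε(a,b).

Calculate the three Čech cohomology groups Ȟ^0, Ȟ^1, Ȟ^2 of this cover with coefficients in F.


nonempty intersections:
  A12={x6} A13={x2,x8} A14={x7} A15={x1} A23={x4} A45={x5}
C dims 5,6; δ0: rk 4, SNF 1^4
Ȟ^0: (5−4)−0=1 ⇒ Z
Ȟ^1: (6−0)−4=2 ⇒ Z^2
Ȟ^2: (0−0)−0=0 ⇒ 0

Ȟ^0 = Z,  Ȟ^1 = Z^2,  Ȟ^2 = 0


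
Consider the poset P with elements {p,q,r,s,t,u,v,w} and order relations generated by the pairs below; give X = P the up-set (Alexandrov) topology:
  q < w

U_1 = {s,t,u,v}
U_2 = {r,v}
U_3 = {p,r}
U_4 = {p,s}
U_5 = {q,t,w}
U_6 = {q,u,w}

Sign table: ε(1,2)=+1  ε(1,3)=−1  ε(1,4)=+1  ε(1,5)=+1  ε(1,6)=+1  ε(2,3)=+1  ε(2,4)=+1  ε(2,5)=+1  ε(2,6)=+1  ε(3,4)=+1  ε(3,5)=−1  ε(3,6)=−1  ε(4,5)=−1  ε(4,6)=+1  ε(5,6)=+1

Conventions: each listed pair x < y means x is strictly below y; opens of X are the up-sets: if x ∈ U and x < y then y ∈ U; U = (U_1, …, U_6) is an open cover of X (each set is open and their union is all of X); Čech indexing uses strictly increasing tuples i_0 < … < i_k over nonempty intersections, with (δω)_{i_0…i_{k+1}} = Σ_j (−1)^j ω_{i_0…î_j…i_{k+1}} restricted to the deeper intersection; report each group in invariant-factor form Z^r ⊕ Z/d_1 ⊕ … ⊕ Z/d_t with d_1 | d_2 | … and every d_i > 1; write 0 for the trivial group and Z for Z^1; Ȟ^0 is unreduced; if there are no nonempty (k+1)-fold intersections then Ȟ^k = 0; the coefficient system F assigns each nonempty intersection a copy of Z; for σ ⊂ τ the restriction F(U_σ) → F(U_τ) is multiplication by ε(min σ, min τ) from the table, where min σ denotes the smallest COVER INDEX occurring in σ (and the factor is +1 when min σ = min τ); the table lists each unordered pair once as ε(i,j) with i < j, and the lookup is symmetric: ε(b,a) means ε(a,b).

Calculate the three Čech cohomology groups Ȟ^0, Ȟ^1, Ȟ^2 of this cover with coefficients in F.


intersection data:
  U12={v} U14={s} U15={t} U16={u} U23={r} U34={p} U56={q,w}
C dims 6,7; δ0: rk 5, SNF 1^5
Ȟ^0 = (6 − 5) − 0 = 1, so Ȟ^0 ≅ Z
Ȟ^1 = (7 − 0) − 5 = 2, so Ȟ^1 ≅ Z^2
Ȟ^2 = (0 − 0) − 0 = 0, so Ȟ^2 ≅ 0

Ȟ^0(U;F) ≅ Z, Ȟ^1(U;F) ≅ Z^2, Ȟ^2(U;F) ≅ 0


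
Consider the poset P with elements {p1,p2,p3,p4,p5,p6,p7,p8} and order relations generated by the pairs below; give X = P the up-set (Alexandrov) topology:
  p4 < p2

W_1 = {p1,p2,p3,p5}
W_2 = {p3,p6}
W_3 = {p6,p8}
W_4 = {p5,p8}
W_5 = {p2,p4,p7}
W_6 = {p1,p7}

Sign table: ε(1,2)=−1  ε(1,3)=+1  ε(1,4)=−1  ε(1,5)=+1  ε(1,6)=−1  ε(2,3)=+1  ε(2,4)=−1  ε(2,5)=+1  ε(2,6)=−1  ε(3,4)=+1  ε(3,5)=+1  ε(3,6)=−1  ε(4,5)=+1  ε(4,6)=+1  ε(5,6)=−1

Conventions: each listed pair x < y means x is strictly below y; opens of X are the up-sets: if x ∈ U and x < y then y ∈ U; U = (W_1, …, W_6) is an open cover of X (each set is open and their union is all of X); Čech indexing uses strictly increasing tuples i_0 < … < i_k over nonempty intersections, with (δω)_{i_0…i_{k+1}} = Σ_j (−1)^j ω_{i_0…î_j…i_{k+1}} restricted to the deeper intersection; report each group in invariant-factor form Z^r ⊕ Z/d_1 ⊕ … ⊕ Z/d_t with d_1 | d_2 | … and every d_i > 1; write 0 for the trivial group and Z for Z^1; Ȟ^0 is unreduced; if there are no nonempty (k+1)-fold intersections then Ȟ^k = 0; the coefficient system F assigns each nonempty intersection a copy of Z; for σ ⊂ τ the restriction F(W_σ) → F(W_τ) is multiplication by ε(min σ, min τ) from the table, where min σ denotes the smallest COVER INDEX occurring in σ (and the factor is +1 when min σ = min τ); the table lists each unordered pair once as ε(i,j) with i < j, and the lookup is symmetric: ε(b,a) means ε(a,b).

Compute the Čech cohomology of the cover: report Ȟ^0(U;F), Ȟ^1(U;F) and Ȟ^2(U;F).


Ȟ^0 = Z; Ȟ^1 = Z^2; Ȟ^2 = 0

nonempty intersections:
  W12={p3} W14={p5} W15={p2} W16={p1} W23={p6} W34={p8} W56={p7}
C dims 6,7; δ0: rk 5, SNF 1^5
Ȟ^0: (6−5)−0=1 ⇒ Z
Ȟ^1: (7−0)−5=2 ⇒ Z^2
Ȟ^2: (0−0)−0=0 ⇒ 0


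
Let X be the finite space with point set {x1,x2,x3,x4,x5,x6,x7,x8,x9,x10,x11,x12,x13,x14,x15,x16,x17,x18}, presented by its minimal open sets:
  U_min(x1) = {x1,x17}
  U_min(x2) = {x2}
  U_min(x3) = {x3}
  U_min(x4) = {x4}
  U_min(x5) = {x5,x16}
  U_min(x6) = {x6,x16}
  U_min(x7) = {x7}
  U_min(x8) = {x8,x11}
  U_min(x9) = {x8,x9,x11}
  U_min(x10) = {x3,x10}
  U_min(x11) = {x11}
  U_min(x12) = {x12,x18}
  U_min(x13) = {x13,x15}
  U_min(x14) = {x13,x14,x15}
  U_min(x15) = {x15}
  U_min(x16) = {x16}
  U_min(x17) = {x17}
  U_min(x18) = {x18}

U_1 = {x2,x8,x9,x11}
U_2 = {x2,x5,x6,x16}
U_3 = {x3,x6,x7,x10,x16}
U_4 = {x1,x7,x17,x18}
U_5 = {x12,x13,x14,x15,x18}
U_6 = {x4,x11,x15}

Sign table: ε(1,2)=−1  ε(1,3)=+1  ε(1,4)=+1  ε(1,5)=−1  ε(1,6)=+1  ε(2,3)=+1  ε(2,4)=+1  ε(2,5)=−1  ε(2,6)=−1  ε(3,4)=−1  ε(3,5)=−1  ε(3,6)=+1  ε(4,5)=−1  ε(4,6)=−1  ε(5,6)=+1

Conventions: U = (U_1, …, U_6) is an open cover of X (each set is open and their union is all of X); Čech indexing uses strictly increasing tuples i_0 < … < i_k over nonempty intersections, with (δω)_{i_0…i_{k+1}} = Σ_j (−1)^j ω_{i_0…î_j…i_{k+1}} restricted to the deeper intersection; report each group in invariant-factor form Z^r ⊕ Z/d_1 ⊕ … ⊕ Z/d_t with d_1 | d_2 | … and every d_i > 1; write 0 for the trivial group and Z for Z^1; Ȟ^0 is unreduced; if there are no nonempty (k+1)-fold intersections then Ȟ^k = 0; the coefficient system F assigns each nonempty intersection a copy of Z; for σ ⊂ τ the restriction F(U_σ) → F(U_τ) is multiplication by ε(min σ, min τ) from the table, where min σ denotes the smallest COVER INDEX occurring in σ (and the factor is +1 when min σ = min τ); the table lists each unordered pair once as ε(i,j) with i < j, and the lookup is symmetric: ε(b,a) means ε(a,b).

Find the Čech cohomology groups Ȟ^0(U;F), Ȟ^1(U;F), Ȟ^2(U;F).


Ȟ^0(U;F) ≅ 0, Ȟ^1(U;F) ≅ Z/2 and Ȟ^2(U;F) ≅ 0

intersection data:
  U12={x2} U16={x11} U23={x6,x16} U34={x7} U45={x18} U56={x15}
C dims 6,6; δ0: rk 6, SNF 1^5·2
Ȟ^0 = (6 − 6) − 0 = 0, so Ȟ^0 ≅ 0
Ȟ^1 = (6 − 0) − 6 = 0 plus torsion [2], so Ȟ^1 ≅ Z/2
Ȟ^2 = (0 − 0) − 0 = 0, so Ȟ^2 ≅ 0


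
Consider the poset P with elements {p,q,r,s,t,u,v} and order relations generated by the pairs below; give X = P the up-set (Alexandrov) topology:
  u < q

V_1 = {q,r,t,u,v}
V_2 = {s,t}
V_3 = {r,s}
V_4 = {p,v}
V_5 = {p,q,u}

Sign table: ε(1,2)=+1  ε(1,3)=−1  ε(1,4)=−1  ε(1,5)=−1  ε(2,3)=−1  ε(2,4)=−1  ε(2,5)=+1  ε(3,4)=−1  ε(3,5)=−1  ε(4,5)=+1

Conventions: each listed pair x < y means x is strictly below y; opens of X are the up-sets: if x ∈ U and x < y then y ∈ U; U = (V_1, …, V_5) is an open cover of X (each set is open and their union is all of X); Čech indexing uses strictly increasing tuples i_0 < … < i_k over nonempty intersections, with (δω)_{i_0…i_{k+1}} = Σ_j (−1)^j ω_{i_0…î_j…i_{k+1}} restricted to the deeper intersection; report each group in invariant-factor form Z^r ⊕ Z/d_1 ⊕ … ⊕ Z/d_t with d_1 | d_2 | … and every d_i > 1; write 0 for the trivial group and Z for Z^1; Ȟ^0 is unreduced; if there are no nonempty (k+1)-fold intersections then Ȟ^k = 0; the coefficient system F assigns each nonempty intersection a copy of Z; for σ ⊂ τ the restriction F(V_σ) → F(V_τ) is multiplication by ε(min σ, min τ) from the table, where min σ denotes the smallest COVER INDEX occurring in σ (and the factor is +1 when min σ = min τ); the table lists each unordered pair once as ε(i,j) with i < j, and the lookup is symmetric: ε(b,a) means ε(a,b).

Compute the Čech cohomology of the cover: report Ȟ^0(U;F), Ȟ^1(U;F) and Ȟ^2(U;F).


nonempty overlaps:
  V12={t} V13={r} V14={v} V15={q,u} V23={s} V45={p}
C dims 5,6; δ0: rk 4, SNF 1^4
degree 0: 5−4−0 = 1 → Ȟ^0 ≅ Z
degree 1: 6−0−4 = 2 → Ȟ^1 ≅ Z^2
degree 2: 0−0−0 = 0 → Ȟ^2 ≅ 0

Ȟ^0(U;F) ≅ Z, Ȟ^1(U;F) ≅ Z^2 and Ȟ^2(U;F) ≅ 0


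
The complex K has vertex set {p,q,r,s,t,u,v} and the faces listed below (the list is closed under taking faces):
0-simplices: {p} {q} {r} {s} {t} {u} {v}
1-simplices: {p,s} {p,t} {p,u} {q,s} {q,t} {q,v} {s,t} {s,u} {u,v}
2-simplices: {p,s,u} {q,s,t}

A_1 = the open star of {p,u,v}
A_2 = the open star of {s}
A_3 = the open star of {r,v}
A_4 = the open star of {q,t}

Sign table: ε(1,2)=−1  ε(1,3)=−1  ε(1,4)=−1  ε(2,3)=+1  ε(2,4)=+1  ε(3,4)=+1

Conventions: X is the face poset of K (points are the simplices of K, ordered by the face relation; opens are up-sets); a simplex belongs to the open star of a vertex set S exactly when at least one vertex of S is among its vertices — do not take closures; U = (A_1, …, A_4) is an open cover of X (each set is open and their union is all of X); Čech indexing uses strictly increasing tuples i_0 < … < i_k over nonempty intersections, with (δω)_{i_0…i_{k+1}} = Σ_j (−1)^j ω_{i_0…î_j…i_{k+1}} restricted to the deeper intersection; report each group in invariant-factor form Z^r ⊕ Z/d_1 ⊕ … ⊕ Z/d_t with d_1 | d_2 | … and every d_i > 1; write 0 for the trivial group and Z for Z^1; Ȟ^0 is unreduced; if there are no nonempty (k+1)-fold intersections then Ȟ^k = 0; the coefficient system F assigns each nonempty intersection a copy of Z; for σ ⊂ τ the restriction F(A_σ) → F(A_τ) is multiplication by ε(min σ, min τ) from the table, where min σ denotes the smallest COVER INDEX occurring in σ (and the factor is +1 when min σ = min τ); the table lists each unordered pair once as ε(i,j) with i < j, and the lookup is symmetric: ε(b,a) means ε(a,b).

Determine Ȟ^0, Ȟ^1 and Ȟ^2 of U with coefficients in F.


Ȟ^0 = Z,  Ȟ^1 = Z,  Ȟ^2 = 0

nonempty intersections:
  A1={{p},{u},{v},{p,s},{p,t},{p,u},{q,v},{s,u},{u,v},{p,s,u}} A2={{s},{p,s},{q,s},{s,t},{s,u},{p,s,u},{q,s,t}} A3={{r},{v},{q,v},{u,v}} A4={{q},{t},{p,t},{q,s},{q,t},{q,v},{s,t},{q,s,t}}
  A12={{p,s},{s,u},{p,s,u}} A13={{v},{q,v},{u,v}} A14={{p,t},{q,v}} A24={{q,s},{s,t},{q,s,t}} A34={{q,v}}
  A134={{q,v}}
C dims 4,5,1; δ0: rk 3, SNF 1^3; δ1: rk 1, SNF 1^1
Ȟ^0: (4−3)−0=1 ⇒ Z
Ȟ^1: (5−1)−3=1 ⇒ Z
Ȟ^2: (1−0)−1=0 ⇒ 0


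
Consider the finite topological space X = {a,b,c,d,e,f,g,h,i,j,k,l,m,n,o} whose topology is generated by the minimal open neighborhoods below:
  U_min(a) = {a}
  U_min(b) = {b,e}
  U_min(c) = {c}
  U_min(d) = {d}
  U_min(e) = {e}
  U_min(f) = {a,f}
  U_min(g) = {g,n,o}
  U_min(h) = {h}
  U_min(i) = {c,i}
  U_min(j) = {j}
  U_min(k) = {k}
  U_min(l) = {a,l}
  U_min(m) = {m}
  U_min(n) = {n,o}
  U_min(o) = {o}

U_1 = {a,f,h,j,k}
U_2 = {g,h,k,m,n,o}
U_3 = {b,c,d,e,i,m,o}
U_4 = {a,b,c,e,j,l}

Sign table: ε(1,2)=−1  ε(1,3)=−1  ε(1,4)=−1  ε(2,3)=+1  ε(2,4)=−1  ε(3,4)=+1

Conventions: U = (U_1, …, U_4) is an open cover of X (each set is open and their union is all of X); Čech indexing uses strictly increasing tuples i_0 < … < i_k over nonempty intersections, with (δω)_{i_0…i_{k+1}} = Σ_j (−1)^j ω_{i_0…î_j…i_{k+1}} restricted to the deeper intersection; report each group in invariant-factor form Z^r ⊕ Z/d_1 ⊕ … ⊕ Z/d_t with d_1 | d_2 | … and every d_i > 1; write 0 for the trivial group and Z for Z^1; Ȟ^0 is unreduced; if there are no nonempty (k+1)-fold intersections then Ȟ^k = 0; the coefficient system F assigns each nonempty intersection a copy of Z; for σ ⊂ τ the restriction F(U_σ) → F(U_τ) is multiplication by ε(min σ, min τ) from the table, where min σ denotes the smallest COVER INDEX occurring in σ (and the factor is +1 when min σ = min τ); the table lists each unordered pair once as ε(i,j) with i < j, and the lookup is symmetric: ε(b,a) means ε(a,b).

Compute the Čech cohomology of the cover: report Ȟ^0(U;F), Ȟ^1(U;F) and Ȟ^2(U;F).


Ȟ^0 ≅ Z, Ȟ^1 ≅ Z, Ȟ^2 ≅ 0

nerve simplices:
  U12={h,k} U14={a,j} U23={m,o} U34={b,c,e}
C dims 4,4; δ0: rk 3, SNF 1^3
degree 0: 4−3−0 = 1 → Ȟ^0 ≅ Z
degree 1: 4−0−3 = 1 → Ȟ^1 ≅ Z
degree 2: 0−0−0 = 0 → Ȟ^2 ≅ 0


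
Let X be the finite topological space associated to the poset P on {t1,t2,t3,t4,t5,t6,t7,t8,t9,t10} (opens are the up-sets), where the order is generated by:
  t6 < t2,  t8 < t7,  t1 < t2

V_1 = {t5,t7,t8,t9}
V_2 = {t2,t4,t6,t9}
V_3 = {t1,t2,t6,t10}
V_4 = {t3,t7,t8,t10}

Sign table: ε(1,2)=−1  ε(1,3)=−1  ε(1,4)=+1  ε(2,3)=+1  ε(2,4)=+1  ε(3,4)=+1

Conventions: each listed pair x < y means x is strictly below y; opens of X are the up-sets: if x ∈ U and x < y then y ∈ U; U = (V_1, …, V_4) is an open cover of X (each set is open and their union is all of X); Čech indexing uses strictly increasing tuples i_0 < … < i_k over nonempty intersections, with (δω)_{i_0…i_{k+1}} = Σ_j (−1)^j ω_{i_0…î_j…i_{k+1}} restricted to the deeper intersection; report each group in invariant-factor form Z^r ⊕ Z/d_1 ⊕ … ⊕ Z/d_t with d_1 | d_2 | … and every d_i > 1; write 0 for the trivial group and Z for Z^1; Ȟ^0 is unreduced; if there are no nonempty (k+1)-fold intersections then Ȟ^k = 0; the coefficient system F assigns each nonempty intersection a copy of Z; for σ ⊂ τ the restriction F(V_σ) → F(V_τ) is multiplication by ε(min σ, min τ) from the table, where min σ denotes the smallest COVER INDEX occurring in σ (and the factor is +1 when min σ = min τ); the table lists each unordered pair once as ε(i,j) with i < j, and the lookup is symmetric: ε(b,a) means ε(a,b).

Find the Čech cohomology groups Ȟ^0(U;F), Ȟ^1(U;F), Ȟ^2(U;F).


Ȟ^0(U;F) ≅ 0; Ȟ^1(U;F) ≅ Z/2; Ȟ^2(U;F) ≅ 0

nerve simplices:
  V12={t9} V14={t7,t8} V23={t2,t6} V34={t10}
C dims 4,4; δ0: rk 4, SNF 1^3·2
degree 0: 4−4−0 = 0 → Ȟ^0 ≅ 0
degree 1: 4−0−4 = 0 plus torsion [2] → Ȟ^1 ≅ Z/2
degree 2: 0−0−0 = 0 → Ȟ^2 ≅ 0


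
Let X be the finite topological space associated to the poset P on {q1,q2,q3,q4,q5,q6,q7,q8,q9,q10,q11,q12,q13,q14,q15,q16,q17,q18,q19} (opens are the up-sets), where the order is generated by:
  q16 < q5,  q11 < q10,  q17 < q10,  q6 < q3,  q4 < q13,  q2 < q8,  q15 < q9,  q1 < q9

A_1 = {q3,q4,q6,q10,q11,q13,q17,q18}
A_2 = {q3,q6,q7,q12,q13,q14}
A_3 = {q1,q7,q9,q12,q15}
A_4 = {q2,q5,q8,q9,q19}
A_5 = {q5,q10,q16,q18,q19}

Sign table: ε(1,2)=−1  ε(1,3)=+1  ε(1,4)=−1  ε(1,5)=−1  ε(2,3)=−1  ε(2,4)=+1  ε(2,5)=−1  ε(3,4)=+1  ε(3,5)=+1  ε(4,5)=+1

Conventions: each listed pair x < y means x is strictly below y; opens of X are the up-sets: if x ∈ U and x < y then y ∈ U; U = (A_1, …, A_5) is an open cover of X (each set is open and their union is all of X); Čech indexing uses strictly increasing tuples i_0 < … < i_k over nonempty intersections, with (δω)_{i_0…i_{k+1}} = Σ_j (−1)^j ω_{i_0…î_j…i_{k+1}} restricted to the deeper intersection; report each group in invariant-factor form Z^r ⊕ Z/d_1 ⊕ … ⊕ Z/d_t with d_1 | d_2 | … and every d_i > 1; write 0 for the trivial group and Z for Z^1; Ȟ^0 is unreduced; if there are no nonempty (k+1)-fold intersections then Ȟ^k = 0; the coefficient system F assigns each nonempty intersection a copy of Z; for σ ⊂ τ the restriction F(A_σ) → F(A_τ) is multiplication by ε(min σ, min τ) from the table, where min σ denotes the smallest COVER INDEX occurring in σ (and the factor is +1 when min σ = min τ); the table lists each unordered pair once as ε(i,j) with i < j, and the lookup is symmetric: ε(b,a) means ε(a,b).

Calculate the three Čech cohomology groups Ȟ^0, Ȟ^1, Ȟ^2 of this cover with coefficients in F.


nonempty overlaps:
  A12={q3,q6,q13} A15={q10,q18} A23={q7,q12} A34={q9} A45={q5,q19}
C dims 5,5; δ0: rk 5, SNF 1^4·2
degree 0: 5−5−0 = 0 → Ȟ^0 ≅ 0
degree 1: 5−0−5 = 0 plus torsion [2] → Ȟ^1 ≅ Z/2
degree 2: 0−0−0 = 0 → Ȟ^2 ≅ 0

Ȟ^0 ≅ 0, Ȟ^1 ≅ Z/2, Ȟ^2 ≅ 0


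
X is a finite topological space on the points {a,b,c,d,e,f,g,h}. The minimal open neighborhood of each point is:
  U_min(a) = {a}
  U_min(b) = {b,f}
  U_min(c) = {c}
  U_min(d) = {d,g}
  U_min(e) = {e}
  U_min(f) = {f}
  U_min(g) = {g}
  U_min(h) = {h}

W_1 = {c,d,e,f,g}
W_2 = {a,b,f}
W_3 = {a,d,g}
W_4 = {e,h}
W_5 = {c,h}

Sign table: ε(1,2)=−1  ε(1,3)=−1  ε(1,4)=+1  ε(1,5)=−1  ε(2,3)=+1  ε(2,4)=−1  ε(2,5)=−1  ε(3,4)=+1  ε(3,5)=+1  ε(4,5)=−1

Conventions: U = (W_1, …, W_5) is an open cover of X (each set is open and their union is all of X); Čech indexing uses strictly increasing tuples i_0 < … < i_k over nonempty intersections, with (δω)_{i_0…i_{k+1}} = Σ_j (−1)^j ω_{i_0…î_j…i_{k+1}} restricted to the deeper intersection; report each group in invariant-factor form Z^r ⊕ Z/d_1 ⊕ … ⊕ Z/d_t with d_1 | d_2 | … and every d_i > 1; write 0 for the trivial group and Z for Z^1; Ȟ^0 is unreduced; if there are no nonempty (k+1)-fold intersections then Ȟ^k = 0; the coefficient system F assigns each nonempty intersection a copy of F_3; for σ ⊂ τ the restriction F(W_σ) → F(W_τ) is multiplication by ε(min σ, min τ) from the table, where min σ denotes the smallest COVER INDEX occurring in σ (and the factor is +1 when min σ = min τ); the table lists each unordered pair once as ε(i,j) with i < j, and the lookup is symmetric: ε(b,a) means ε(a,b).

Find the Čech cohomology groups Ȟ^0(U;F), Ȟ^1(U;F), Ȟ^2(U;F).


nerve of the cover:
  W12={f} W13={d,g} W14={e} W15={c} W23={a} W45={h}
C dims 5,6; δ0: rk_F3 4
Ȟ^0 = (5 − 4) − 0 = 1, so Ȟ^0 ≅ Z/3
Ȟ^1 = (6 − 0) − 4 = 2, so Ȟ^1 ≅ Z/3 ⊕ Z/3
Ȟ^2 = (0 − 0) − 0 = 0, so Ȟ^2 ≅ 0

Ȟ^0 ≅ Z/3,  Ȟ^1 ≅ Z/3 ⊕ Z/3,  Ȟ^2 ≅ 0


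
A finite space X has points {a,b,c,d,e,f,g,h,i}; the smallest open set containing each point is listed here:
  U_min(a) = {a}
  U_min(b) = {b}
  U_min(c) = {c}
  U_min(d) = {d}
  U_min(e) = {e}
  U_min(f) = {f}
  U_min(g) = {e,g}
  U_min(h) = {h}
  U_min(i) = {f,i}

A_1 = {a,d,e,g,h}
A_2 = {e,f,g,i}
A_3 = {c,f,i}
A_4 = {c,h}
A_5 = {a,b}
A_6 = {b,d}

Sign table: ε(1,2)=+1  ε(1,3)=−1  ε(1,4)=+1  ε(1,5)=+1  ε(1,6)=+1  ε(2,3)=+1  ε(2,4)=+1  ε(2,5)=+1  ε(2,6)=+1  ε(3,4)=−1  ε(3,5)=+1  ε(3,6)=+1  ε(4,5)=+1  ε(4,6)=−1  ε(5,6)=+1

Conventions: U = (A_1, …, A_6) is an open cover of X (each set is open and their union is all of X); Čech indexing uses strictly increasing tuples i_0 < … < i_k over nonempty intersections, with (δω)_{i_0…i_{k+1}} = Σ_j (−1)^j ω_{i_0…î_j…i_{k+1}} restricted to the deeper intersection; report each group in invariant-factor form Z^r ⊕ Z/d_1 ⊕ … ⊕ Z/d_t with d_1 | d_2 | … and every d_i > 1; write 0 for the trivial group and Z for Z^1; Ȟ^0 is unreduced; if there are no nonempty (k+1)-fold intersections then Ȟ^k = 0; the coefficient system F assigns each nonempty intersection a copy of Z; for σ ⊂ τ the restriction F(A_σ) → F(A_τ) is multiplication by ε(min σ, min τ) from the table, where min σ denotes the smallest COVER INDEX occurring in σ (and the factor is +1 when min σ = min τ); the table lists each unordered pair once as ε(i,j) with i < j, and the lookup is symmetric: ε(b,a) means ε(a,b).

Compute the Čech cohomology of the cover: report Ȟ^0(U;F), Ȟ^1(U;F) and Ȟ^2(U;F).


nonempty overlaps:
  A12={e,g} A14={h} A15={a} A16={d} A23={f,i} A34={c} A56={b}
C dims 6,7; δ0: rk 6, SNF 1^5·2
degree 0: 6−6−0 = 0 → Ȟ^0 ≅ 0
degree 1: 7−0−6 = 1 plus torsion [2] → Ȟ^1 ≅ Z ⊕ Z/2
degree 2: 0−0−0 = 0 → Ȟ^2 ≅ 0

Ȟ^0 = 0,  Ȟ^1 = Z ⊕ Z/2,  Ȟ^2 = 0


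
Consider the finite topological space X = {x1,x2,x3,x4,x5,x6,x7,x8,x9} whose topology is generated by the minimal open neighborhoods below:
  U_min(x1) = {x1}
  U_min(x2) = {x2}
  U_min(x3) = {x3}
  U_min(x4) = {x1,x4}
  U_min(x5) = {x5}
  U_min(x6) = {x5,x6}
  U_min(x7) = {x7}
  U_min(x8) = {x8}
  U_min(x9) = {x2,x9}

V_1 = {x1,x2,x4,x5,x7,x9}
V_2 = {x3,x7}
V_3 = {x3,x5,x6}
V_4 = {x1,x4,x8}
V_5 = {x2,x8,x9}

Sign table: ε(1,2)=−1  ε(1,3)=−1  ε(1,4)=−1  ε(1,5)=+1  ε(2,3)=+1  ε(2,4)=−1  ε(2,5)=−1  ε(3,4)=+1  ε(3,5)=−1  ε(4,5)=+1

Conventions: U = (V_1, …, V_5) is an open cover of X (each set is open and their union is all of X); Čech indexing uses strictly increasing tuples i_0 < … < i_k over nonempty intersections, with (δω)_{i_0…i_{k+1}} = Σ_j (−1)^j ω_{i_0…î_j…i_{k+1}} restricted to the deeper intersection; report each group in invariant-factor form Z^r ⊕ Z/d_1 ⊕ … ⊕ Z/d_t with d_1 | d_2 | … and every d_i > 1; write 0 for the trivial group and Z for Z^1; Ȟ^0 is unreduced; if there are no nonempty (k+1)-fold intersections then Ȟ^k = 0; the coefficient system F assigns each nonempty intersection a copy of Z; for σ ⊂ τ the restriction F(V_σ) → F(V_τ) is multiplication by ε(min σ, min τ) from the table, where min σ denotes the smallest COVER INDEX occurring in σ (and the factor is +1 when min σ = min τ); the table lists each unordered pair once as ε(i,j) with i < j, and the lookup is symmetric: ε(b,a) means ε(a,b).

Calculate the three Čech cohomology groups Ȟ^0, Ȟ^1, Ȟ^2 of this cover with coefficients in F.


nerve of the cover:
  V12={x7} V13={x5} V14={x1,x4} V15={x2,x9} V23={x3} V45={x8}
C dims 5,6; δ0: rk 5, SNF 1^4·2
Ȟ^0 = (5 − 5) − 0 = 0, so Ȟ^0 ≅ 0
Ȟ^1 = (6 − 0) − 5 = 1 plus torsion [2], so Ȟ^1 ≅ Z ⊕ Z/2
Ȟ^2 = (0 − 0) − 0 = 0, so Ȟ^2 ≅ 0

Ȟ^0 ≅ 0, Ȟ^1 ≅ Z ⊕ Z/2, Ȟ^2 ≅ 0


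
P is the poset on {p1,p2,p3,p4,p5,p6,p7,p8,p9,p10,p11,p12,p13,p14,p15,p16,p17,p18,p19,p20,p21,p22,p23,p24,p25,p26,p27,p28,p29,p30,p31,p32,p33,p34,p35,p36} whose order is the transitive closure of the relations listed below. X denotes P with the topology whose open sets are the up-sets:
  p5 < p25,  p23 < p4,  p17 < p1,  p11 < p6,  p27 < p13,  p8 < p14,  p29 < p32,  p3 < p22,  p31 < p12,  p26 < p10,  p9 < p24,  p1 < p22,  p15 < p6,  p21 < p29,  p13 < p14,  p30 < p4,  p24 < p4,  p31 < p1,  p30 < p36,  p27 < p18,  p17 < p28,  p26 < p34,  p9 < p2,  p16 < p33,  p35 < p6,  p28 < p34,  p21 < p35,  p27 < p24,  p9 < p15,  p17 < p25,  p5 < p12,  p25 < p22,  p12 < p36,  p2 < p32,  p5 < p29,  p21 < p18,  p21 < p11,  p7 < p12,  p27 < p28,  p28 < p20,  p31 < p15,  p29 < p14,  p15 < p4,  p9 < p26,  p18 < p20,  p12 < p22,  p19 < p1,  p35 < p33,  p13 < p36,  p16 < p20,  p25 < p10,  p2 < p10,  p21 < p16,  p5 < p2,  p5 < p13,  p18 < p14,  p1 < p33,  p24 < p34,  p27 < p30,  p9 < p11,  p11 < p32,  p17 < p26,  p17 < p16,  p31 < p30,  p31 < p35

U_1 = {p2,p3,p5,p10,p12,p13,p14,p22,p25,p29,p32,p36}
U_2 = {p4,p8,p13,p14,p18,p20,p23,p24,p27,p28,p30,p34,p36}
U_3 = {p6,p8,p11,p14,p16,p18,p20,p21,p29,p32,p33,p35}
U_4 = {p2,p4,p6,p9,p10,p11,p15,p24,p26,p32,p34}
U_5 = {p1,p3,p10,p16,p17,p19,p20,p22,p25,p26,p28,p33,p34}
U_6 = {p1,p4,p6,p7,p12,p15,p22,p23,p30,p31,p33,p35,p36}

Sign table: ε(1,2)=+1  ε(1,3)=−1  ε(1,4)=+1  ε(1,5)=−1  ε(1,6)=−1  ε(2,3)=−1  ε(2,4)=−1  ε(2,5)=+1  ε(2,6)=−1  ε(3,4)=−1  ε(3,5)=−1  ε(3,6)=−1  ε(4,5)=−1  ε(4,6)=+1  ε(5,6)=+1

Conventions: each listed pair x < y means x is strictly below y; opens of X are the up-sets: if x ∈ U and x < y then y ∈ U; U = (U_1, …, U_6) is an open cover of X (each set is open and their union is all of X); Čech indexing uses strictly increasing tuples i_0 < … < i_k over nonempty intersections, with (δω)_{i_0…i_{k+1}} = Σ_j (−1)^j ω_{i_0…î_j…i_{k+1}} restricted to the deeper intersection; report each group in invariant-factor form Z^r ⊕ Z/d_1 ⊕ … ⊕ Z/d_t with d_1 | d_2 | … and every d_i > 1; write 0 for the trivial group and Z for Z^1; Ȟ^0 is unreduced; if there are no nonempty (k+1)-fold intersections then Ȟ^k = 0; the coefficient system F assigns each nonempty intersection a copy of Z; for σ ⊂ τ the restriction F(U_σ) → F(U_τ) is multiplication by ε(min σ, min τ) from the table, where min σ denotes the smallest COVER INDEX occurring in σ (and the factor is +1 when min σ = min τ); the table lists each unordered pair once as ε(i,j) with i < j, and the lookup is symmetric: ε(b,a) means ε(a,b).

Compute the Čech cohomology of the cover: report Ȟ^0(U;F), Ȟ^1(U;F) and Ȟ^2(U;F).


Ȟ^0 = 0, Ȟ^1 = Z/2 and Ȟ^2 = Z

intersection data:
  U12={p13,p14,p36} U13={p14,p29,p32} U14={p2,p10,p32} U15={p3,p10,p22,p25} U16={p12,p22,p36} U23={p8,p14,p18,p20} U24={p4,p24,p34} U25={p20,p28,p34} U26={p4,p23,p30,p36} U34={p6,p11,p32} U35={p16,p20,p33} U36={p6,p33,p35} U45={p10,p26,p34} U46={p4,p6,p15} U56={p1,p22,p33}
  U123={p14} U126={p36} U134={p32} U145={p10} U156={p22} U235={p20} U245={p34} U246={p4} U346={p6} U356={p33}
C dims 6,15,10; δ0: rk 6, SNF 1^5·2; δ1: rk 9, SNF 1^9
Ȟ^0 = (6 − 6) − 0 = 0, so Ȟ^0 ≅ 0
Ȟ^1 = (15 − 9) − 6 = 0 plus torsion [2], so Ȟ^1 ≅ Z/2
Ȟ^2 = (10 − 0) − 9 = 1, so Ȟ^2 ≅ Z


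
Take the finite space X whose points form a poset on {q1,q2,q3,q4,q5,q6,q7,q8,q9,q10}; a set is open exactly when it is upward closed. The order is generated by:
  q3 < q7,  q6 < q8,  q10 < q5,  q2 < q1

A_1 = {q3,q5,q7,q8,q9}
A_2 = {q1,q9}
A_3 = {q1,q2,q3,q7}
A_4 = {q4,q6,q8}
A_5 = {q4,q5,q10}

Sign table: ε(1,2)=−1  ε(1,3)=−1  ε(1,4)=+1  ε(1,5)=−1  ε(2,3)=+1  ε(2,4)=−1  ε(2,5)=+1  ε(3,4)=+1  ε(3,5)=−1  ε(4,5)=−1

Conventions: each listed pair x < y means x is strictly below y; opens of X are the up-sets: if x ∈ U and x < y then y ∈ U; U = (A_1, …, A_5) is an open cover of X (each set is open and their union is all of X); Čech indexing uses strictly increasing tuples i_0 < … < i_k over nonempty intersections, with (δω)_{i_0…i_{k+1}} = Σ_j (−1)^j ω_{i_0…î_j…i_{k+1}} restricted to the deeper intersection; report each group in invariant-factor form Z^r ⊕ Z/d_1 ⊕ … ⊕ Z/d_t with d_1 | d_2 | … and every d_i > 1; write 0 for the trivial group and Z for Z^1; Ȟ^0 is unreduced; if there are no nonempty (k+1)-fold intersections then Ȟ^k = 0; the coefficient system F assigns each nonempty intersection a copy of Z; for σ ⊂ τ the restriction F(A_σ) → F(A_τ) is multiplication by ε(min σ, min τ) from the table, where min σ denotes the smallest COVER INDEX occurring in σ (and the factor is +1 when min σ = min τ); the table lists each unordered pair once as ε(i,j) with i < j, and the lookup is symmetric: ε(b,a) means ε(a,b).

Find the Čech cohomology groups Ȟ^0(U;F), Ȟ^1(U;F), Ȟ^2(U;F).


Ȟ^0 ≅ Z, Ȟ^1 ≅ Z^2, Ȟ^2 ≅ 0

nerve of the cover:
  A12={q9} A13={q3,q7} A14={q8} A15={q5} A23={q1} A45={q4}
C dims 5,6; δ0: rk 4, SNF 1^4
Ȟ^0 = (5 − 4) − 0 = 1, so Ȟ^0 ≅ Z
Ȟ^1 = (6 − 0) − 4 = 2, so Ȟ^1 ≅ Z^2
Ȟ^2 = (0 − 0) − 0 = 0, so Ȟ^2 ≅ 0


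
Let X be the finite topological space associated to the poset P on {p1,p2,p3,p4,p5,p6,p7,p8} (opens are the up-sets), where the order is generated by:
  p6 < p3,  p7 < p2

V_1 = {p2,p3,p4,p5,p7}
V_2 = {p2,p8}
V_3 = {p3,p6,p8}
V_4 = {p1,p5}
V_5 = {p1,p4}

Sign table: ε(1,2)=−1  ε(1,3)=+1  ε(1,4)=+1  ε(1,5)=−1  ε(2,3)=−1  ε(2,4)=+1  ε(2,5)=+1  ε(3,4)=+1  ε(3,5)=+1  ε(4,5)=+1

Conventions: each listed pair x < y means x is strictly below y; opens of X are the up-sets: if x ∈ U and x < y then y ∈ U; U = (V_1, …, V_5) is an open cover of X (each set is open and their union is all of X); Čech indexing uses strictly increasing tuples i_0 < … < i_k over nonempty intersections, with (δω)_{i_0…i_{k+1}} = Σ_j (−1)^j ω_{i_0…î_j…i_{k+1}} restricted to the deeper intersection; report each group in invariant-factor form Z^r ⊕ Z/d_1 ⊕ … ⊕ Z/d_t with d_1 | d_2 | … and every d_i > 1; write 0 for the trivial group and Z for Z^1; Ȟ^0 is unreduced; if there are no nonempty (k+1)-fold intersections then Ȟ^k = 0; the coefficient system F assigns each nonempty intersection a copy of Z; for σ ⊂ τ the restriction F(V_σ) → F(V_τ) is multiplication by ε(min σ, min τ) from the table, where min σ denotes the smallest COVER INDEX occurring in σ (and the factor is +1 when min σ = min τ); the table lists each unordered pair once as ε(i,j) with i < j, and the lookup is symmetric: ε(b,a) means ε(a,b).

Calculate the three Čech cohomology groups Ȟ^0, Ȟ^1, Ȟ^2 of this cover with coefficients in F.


Ȟ^0 = 0,  Ȟ^1 = Z ⊕ Z/2,  Ȟ^2 = 0

nerve simplices:
  V12={p2} V13={p3} V14={p5} V15={p4} V23={p8} V45={p1}
C dims 5,6; δ0: rk 5, SNF 1^4·2
degree 0: 5−5−0 = 0 → Ȟ^0 ≅ 0
degree 1: 6−0−5 = 1 plus torsion [2] → Ȟ^1 ≅ Z ⊕ Z/2
degree 2: 0−0−0 = 0 → Ȟ^2 ≅ 0


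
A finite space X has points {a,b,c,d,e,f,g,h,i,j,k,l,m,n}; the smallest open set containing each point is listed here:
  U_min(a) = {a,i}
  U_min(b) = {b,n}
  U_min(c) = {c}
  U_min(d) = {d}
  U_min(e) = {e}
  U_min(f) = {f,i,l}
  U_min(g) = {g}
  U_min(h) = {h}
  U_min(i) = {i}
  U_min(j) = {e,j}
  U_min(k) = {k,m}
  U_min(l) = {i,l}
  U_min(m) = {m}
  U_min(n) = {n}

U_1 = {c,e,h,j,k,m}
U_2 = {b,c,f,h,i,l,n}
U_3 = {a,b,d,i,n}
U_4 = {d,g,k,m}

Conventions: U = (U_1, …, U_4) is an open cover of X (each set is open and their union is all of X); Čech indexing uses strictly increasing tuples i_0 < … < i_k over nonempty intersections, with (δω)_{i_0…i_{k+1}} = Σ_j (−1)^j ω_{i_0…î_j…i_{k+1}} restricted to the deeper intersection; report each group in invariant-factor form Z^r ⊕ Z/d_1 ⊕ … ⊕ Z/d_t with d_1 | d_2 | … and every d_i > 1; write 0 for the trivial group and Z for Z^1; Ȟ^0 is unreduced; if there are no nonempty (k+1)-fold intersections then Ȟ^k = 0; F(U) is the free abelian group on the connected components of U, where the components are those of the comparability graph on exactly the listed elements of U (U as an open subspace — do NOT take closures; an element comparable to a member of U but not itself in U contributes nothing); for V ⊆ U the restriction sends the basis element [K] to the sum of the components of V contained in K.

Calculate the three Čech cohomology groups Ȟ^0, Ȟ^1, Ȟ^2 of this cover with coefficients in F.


Ȟ^0 ≅ Z^8,  Ȟ^1 ≅ 0,  Ȟ^2 ≅ 0

cover nerve:
  U12={c,h} U14={k,m} U23={b,i,n} U34={d}
components per intersection:
  U1: {c} {e,j} {h} {k,m}
  U2: {b,n} {c} {f,i,l} {h}
  U3: {a,i} {b,n} {d}
  U4: {d} {g} {k,m}
  U12: {c} {h}
  U14: {k,m}
  U23: {b,n} {i}
  U34: {d}
C dims 14,6; δ0: rk 6, SNF 1^6
Ȟ^0: (14−6)−0=8 ⇒ Z^8
Ȟ^1: (6−0)−6=0 ⇒ 0
Ȟ^2: (0−0)−0=0 ⇒ 0


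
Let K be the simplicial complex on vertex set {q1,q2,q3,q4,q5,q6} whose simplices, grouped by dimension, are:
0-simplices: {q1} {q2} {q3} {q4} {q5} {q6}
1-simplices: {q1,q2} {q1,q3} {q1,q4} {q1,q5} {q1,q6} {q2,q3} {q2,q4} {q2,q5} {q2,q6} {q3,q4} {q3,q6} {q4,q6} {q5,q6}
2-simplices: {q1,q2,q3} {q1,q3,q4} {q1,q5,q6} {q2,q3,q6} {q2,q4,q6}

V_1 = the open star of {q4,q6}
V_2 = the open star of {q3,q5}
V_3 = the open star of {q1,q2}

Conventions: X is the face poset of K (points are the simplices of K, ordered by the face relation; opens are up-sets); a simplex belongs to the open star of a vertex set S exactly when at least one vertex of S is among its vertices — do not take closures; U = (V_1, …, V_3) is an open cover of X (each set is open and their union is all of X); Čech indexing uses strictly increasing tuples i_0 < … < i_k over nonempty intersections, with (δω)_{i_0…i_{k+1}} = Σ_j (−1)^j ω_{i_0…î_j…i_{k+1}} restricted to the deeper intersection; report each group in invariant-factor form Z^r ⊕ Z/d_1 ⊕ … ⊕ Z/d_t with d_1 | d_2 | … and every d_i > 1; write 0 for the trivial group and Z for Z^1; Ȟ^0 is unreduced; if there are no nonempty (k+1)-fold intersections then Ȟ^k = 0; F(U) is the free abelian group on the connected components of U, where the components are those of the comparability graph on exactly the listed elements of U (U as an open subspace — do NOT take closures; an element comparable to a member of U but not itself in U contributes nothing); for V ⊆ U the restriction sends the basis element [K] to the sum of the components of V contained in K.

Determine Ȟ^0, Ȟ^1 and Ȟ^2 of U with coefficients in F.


Ȟ^0 ≅ Z, Ȟ^1 ≅ Z^3, Ȟ^2 ≅ 0

nonempty overlaps:
  V1={{q4},{q6},{q1,q4},{q1,q6},{q2,q4},{q2,q6},{q3,q4},{q3,q6},{q4,q6},{q5,q6},{q1,q3,q4},{q1,q5,q6},{q2,q3,q6},{q2,q4,q6}} V2={{q3},{q5},{q1,q3},{q1,q5},{q2,q3},{q2,q5},{q3,q4},{q3,q6},{q5,q6},{q1,q2,q3},{q1,q3,q4},{q1,q5,q6},{q2,q3,q6}} V3={{q1},{q2},{q1,q2},{q1,q3},{q1,q4},{q1,q5},{q1,q6},{q2,q3},{q2,q4},{q2,q5},{q2,q6},{q1,q2,q3},{q1,q3,q4},{q1,q5,q6},{q2,q3,q6},{q2,q4,q6}}
  V12={{q3,q4},{q3,q6},{q5,q6},{q1,q3,q4},{q1,q5,q6},{q2,q3,q6}} V13={{q1,q4},{q1,q6},{q2,q4},{q2,q6},{q1,q3,q4},{q1,q5,q6},{q2,q3,q6},{q2,q4,q6}} V23={{q1,q3},{q1,q5},{q2,q3},{q2,q5},{q1,q2,q3},{q1,q3,q4},{q1,q5,q6},{q2,q3,q6}}
  V123={{q1,q3,q4},{q1,q5,q6},{q2,q3,q6}}
components per intersection:
  V1: {{q4},{q6},{q1,q4},{q1,q6},{q2,q4},{q2,q6},{q3,q4},{q3,q6},{q4,q6},{q5,q6},{q1,q3,q4},{q1,q5,q6},{q2,q3,q6},{q2,q4,q6}}
  V2: {{q3},{q1,q3},{q2,q3},{q3,q4},{q3,q6},{q1,q2,q3},{q1,q3,q4},{q2,q3,q6}} {{q5},{q1,q5},{q2,q5},{q5,q6},{q1,q5,q6}}
  V3: {{q1},{q2},{q1,q2},{q1,q3},{q1,q4},{q1,q5},{q1,q6},{q2,q3},{q2,q4},{q2,q5},{q2,q6},{q1,q2,q3},{q1,q3,q4},{q1,q5,q6},{q2,q3,q6},{q2,q4,q6}}
  V12: {{q3,q4},{q1,q3,q4}} {{q3,q6},{q2,q3,q6}} {{q5,q6},{q1,q5,q6}}
  V13: {{q1,q4},{q1,q3,q4}} {{q1,q6},{q1,q5,q6}} {{q2,q4},{q2,q6},{q2,q3,q6},{q2,q4,q6}}
  V23: {{q1,q3},{q2,q3},{q1,q2,q3},{q1,q3,q4},{q2,q3,q6}} {{q1,q5},{q1,q5,q6}} {{q2,q5}}
  V123: {{q1,q3,q4}} {{q1,q5,q6}} {{q2,q3,q6}}
C dims 4,9,3; δ0: rk 3, SNF 1^3; δ1: rk 3, SNF 1^3
degree 0: 4−3−0 = 1 → Ȟ^0 ≅ Z
degree 1: 9−3−3 = 3 → Ȟ^1 ≅ Z^3
degree 2: 3−0−3 = 0 → Ȟ^2 ≅ 0


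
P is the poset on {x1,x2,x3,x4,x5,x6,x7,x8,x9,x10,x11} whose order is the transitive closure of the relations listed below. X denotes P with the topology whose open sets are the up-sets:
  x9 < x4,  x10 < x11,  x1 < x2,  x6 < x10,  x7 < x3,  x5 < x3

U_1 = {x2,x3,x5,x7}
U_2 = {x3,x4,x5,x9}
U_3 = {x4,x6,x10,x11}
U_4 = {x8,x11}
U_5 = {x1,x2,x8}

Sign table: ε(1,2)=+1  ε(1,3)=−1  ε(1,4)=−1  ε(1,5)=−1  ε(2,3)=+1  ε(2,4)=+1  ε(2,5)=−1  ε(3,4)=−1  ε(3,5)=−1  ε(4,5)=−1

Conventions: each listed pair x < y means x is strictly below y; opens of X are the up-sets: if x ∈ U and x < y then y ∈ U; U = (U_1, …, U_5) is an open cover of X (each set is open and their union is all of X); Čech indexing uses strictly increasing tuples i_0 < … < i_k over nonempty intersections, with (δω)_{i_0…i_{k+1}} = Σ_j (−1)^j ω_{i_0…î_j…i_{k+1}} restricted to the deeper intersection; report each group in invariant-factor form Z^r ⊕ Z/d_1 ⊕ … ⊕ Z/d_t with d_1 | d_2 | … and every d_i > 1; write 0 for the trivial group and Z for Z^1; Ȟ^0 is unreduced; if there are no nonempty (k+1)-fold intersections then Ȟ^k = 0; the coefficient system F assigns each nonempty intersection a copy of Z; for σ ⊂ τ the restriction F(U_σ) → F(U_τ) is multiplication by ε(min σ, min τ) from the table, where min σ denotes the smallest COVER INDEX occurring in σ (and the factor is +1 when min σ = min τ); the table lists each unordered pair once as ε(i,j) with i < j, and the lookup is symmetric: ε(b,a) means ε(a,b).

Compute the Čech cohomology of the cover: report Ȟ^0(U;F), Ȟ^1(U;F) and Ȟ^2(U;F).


Ȟ^0(U;F) ≅ 0, Ȟ^1(U;F) ≅ Z/2 and Ȟ^2(U;F) ≅ 0

intersection data:
  U12={x3,x5} U15={x2} U23={x4} U34={x11} U45={x8}
C dims 5,5; δ0: rk 5, SNF 1^4·2
Ȟ^0 = (5 − 5) − 0 = 0, so Ȟ^0 ≅ 0
Ȟ^1 = (5 − 0) − 5 = 0 plus torsion [2], so Ȟ^1 ≅ Z/2
Ȟ^2 = (0 − 0) − 0 = 0, so Ȟ^2 ≅ 0
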